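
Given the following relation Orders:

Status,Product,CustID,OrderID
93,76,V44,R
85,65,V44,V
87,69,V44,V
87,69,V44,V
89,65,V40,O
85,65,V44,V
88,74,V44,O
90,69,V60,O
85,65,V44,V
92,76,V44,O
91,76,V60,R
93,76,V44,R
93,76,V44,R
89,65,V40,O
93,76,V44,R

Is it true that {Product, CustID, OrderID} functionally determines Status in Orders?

Yes

(Product=76, CustID=V44, OrderID=R): 4 rows → Status = 93, 93, 93, 93 ✓
(Product=65, CustID=V44, OrderID=V): 3 rows → Status = 85, 85, 85 ✓
(Product=69, CustID=V44, OrderID=V): 2 rows → Status = 87, 87 ✓
(Product=65, CustID=V40, OrderID=O): 2 rows → Status = 89, 89 ✓
(Product=74, CustID=V44, OrderID=O): 1 row → Status = 88 ✓
(Product=69, CustID=V60, OrderID=O): 1 row → Status = 90 ✓
(Product=76, CustID=V44, OrderID=O): 1 row → Status = 92 ✓
(Product=76, CustID=V60, OrderID=R): 1 row → Status = 91 ✓
Every {Product, CustID, OrderID} value is associated with a single Status value, so {Product, CustID, OrderID} -> Status holds.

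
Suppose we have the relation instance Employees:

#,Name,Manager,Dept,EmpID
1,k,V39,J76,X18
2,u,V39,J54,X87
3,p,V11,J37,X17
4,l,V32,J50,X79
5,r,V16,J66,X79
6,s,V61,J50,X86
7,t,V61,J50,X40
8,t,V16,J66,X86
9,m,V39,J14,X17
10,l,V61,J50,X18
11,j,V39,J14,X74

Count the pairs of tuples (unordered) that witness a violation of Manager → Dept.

5

Manager=V39: violating pairs (1,2), (1,9), (1,11), (2,9), (2,11) — 5 pairs.
Manager=V16: all 2 rows agree on Dept — 0 pairs.
Manager=V61: all 3 rows agree on Dept — 0 pairs.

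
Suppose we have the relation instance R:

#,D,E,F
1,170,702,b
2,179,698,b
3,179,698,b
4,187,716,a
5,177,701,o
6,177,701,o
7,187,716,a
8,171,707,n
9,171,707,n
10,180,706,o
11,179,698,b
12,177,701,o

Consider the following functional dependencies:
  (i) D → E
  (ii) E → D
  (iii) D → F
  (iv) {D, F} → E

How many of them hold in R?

4

(i) D → E: every LHS value maps to a single RHS value — holds.
(ii) E → D: every LHS value maps to a single RHS value — holds.
(iii) D → F: every LHS value maps to a single RHS value — holds.
(iv) {D, F} → E: every LHS value maps to a single RHS value — holds.
4 of the 4 dependencies hold.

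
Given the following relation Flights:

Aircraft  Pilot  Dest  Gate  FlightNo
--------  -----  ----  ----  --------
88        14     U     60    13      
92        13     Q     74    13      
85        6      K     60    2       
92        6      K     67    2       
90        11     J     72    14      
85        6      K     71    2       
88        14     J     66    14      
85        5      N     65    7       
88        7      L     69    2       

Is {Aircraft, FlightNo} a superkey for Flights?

No

Two distinct rows share (Aircraft=85, FlightNo=2), so {Aircraft, FlightNo} does not determine every attribute — not a superkey.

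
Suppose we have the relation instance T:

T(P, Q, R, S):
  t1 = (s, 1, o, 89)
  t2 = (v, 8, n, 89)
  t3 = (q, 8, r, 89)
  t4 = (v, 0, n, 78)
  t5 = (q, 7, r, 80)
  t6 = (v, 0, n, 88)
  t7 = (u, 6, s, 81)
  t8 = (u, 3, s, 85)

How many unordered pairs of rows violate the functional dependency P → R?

P=v: all 3 rows agree on R — 0 pairs.
P=q: all 2 rows agree on R — 0 pairs.
P=u: all 2 rows agree on R — 0 pairs.

0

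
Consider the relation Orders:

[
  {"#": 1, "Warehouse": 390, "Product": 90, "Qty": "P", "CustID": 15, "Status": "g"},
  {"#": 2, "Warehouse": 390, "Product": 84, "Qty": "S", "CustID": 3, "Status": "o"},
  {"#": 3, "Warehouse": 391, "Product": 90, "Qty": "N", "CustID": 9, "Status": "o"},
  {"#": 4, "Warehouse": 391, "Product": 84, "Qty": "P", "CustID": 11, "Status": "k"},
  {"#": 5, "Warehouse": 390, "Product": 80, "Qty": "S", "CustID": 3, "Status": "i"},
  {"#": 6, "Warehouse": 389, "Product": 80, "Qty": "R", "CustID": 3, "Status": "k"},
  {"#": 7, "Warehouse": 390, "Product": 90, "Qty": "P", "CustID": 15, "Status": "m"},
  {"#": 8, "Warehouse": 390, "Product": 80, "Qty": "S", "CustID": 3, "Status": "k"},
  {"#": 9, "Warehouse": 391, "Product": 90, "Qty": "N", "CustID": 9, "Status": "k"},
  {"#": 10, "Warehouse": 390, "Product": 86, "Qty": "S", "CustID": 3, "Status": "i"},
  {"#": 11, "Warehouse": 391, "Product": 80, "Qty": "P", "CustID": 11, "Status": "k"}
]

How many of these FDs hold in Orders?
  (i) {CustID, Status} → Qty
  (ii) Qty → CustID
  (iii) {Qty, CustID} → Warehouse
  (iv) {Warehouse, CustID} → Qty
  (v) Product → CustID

2

(i) {CustID, Status} → Qty: (CustID=3, Status=k): rows 6, 8 → Qty takes values {R, S} — violation — fails.
(ii) Qty → CustID: Qty=P: rows 1, 4, 7, 11 → CustID takes values {15, 11} — violation — fails.
(iii) {Qty, CustID} → Warehouse: every LHS value maps to a single RHS value — holds.
(iv) {Warehouse, CustID} → Qty: every LHS value maps to a single RHS value — holds.
(v) Product → CustID: Product=90: rows 1, 3, 7, 9 → CustID takes values {15, 9} — violation; Product=84: rows 2, 4 → CustID takes values {3, 11} — violation; Product=80: rows 5, 6, 8, 11 → CustID takes values {3, 11} — violation — fails.
2 of the 5 dependencies hold.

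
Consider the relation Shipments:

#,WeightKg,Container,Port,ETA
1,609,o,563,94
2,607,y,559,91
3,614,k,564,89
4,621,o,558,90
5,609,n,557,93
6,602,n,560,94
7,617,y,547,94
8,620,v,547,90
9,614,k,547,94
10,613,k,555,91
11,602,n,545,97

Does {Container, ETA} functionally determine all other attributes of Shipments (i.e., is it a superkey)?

All 11 rows have distinct {Container, ETA} values, so {Container, ETA} → (all attributes) holds and {Container, ETA} is a superkey.

Yes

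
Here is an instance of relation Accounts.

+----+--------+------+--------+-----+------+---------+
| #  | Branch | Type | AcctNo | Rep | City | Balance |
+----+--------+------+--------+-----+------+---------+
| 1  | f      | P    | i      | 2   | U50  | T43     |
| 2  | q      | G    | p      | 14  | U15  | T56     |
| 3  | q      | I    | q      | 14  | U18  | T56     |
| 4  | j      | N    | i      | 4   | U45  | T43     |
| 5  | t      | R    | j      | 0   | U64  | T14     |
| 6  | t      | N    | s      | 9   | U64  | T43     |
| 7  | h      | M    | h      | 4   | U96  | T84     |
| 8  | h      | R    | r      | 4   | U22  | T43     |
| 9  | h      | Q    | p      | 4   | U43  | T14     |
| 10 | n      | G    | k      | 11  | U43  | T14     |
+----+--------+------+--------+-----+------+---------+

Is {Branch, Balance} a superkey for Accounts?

Rows 2 and 3 have the same {Branch, Balance} value (Branch=q, Balance=T56) but are distinct tuples, so {Branch, Balance} does not determine every attribute — not a superkey.

No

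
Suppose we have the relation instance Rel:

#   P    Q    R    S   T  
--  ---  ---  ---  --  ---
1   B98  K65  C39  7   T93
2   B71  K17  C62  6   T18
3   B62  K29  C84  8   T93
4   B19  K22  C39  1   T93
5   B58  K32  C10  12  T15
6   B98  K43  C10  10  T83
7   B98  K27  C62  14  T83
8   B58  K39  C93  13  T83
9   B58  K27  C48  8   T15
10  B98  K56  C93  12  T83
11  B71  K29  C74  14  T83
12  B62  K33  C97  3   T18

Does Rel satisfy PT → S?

No

(P=B98, T=T93): row 1 → S = 7 ✓
(P=B71, T=T18): row 2 → S = 6 ✓
(P=B62, T=T93): row 3 → S = 8 ✓
(P=B19, T=T93): row 4 → S = 1 ✓
(P=B58, T=T15): rows 5, 9 → S takes values {12, 8} — violation
(P=B98, T=T83): rows 6, 7, 10 → S takes values {10, 14, 12} — violation
(P=B58, T=T83): row 8 → S = 13 ✓
(P=B71, T=T83): row 11 → S = 14 ✓
(P=B62, T=T18): row 12 → S = 3 ✓
Two rows agree on PT but differ on S, so PT → S does not hold.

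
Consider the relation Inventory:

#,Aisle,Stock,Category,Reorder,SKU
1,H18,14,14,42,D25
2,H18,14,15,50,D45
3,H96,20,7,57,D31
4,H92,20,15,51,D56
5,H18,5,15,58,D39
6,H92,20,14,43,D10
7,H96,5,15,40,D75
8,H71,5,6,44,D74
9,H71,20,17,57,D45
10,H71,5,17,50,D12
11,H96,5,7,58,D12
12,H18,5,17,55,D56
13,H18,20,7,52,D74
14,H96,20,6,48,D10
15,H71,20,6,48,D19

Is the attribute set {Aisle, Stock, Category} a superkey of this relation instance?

All 15 rows have distinct {Aisle, Stock, Category} values, so {Aisle, Stock, Category} → (all attributes) holds and {Aisle, Stock, Category} is a superkey.

Yes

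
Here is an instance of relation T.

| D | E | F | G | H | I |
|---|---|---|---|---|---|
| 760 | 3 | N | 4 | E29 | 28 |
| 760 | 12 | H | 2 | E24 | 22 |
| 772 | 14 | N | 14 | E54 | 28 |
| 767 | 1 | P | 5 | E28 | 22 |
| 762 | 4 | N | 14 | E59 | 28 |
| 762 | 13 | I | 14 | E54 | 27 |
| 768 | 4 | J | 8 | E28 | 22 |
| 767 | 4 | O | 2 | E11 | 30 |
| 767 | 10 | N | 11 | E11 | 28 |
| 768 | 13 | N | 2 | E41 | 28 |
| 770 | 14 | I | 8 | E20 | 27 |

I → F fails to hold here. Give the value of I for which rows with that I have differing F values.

I=28: 5 rows → F = N, N, N, N, N ✓
I=22: 3 rows → F takes values {H, P, J} — violation
I=27: 2 rows → F = I, I ✓
I=30: 1 row → F = O ✓
The only I value with inconsistent F is I=22.

22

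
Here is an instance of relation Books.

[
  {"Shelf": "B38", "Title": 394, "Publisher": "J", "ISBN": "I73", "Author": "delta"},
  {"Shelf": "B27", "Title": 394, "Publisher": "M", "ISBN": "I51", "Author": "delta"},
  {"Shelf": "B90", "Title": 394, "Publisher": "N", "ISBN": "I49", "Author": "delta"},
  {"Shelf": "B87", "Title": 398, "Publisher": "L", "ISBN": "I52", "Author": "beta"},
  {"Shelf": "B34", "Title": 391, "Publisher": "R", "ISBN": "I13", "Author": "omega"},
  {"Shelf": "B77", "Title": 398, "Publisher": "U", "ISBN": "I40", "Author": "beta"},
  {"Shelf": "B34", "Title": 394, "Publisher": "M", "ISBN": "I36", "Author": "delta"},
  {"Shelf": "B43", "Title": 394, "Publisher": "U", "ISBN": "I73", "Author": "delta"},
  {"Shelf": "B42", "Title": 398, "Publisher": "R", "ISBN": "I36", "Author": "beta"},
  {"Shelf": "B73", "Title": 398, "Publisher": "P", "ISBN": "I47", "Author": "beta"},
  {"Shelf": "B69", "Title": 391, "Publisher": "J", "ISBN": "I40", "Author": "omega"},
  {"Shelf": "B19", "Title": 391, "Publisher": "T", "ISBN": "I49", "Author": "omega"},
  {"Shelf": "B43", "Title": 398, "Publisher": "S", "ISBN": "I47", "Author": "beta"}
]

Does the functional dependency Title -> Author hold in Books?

Yes

Title=394: 5 rows → Author = delta, delta, delta, delta, delta ✓
Title=398: 5 rows → Author = beta, beta, beta, beta, beta ✓
Title=391: 3 rows → Author = omega, omega, omega ✓
Every Title value is associated with a single Author value, so Title -> Author holds.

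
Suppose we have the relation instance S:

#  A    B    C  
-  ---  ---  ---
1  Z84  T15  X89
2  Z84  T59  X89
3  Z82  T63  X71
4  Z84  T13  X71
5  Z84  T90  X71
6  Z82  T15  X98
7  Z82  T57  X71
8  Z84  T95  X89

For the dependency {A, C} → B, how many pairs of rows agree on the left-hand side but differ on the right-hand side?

5

(A=Z84, C=X89): violating pairs (1,2), (1,8), (2,8) — 3 pairs.
(A=Z82, C=X71): violating pairs (3,7) — 1 pair.
(A=Z84, C=X71): violating pairs (4,5) — 1 pair.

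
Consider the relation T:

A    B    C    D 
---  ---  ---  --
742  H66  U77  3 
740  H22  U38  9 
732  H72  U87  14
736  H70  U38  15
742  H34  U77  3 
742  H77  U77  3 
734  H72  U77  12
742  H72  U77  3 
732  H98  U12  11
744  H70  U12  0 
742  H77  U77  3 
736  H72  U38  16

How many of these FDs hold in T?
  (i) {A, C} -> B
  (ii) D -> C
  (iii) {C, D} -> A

2

(i) {A, C} -> B: (A=742, C=U77): 5 rows → B takes values {H66, H34, H77, H72} — violation; (A=736, C=U38): 2 rows → B takes values {H70, H72} — violation — fails.
(ii) D -> C: every LHS value maps to a single RHS value — holds.
(iii) {C, D} -> A: every LHS value maps to a single RHS value — holds.
2 of the 3 dependencies hold.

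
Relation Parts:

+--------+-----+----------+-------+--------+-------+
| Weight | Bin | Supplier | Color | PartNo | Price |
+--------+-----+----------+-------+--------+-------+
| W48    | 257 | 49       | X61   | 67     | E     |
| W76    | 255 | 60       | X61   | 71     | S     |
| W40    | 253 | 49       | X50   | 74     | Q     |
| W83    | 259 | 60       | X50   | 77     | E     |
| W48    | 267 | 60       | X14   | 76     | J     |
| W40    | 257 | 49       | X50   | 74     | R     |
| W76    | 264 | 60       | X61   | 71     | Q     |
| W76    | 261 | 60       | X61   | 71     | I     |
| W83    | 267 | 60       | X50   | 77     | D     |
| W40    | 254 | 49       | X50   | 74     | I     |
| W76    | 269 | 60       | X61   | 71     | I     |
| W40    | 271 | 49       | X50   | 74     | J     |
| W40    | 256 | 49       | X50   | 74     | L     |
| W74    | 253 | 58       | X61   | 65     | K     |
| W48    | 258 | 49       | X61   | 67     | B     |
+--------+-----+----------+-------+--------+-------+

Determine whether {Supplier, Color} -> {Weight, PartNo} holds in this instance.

Yes

(Supplier=49, Color=X61): 2 rows → {Weight,PartNo} = (W48, 67), (W48, 67) ✓
(Supplier=60, Color=X61): 4 rows → {Weight,PartNo} = (W76, 71), (W76, 71), (W76, 71), (W76, 71) ✓
(Supplier=49, Color=X50): 5 rows → {Weight,PartNo} = (W40, 74), (W40, 74), (W40, 74), (W40, 74), (W40, 74) ✓
(Supplier=60, Color=X50): 2 rows → {Weight,PartNo} = (W83, 77), (W83, 77) ✓
(Supplier=60, Color=X14): 1 row → {Weight,PartNo} = (W48, 76) ✓
(Supplier=58, Color=X61): 1 row → {Weight,PartNo} = (W74, 65) ✓
Every {Supplier, Color} value is associated with a single {Weight, PartNo} value, so {Supplier, Color} -> {Weight, PartNo} holds.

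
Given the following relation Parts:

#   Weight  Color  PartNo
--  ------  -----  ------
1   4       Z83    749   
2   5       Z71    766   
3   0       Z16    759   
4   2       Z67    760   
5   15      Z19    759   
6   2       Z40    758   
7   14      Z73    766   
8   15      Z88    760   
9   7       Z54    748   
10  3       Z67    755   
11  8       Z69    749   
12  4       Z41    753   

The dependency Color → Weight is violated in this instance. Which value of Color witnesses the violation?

Z67

Color=Z83: row 1 → Weight = 4 ✓
Color=Z71: row 2 → Weight = 5 ✓
Color=Z16: row 3 → Weight = 0 ✓
Color=Z67: rows 4, 10 → Weight takes values {2, 3} — violation
Color=Z19: row 5 → Weight = 15 ✓
Color=Z40: row 6 → Weight = 2 ✓
Color=Z73: row 7 → Weight = 14 ✓
Color=Z88: row 8 → Weight = 15 ✓
Color=Z54: row 9 → Weight = 7 ✓
Color=Z69: row 11 → Weight = 8 ✓
Color=Z41: row 12 → Weight = 4 ✓
The only Color value with inconsistent Weight is Color=Z67.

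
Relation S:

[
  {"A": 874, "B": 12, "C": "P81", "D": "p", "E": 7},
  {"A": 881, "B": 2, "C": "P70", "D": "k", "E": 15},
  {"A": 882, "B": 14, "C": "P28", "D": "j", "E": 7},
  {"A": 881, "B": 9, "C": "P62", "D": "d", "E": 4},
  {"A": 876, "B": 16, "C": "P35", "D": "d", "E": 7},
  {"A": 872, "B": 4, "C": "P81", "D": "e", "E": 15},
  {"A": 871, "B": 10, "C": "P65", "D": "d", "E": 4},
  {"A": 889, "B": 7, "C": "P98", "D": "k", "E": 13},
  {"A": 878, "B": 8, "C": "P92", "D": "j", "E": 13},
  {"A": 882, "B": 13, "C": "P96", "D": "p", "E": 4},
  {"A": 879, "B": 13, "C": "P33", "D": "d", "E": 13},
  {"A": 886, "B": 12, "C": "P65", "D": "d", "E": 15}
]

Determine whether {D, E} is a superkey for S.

No

Two distinct rows share (D=d, E=4), so {D, E} does not determine every attribute — not a superkey.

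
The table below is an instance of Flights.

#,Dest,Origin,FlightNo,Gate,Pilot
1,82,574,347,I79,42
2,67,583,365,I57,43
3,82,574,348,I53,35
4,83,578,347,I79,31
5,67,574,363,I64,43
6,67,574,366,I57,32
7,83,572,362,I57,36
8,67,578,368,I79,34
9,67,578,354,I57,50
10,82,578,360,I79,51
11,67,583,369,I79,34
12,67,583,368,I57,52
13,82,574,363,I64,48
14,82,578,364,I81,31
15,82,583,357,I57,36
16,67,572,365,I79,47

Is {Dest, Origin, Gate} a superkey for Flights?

Rows 2 and 12 have the same {Dest, Origin, Gate} value (Dest=67, Origin=583, Gate=I57) but are distinct tuples, so {Dest, Origin, Gate} does not determine every attribute — not a superkey.

No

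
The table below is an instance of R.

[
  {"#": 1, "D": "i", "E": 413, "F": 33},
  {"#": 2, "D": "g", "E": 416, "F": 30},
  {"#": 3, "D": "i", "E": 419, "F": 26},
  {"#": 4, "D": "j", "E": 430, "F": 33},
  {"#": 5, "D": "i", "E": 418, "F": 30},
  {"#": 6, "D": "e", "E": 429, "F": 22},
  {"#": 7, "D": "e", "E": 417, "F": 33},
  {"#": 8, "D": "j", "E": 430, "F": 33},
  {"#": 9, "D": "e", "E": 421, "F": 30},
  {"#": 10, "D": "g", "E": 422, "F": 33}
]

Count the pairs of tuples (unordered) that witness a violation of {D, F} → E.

(D=j, F=33): all 2 rows agree on E — 0 pairs.

0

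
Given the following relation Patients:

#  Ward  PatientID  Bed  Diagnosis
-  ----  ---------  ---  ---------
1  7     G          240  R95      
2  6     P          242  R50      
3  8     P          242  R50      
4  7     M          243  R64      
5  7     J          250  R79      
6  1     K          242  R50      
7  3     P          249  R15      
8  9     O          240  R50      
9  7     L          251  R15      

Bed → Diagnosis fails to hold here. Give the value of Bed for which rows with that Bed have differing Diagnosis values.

240

Bed=240: rows 1, 8 → Diagnosis takes values {R95, R50} — violation
Bed=242: rows 2, 3, 6 → Diagnosis = R50, R50, R50 ✓
Bed=243: row 4 → Diagnosis = R64 ✓
Bed=250: row 5 → Diagnosis = R79 ✓
Bed=249: row 7 → Diagnosis = R15 ✓
Bed=251: row 9 → Diagnosis = R15 ✓
The only Bed value with inconsistent Diagnosis is Bed=240.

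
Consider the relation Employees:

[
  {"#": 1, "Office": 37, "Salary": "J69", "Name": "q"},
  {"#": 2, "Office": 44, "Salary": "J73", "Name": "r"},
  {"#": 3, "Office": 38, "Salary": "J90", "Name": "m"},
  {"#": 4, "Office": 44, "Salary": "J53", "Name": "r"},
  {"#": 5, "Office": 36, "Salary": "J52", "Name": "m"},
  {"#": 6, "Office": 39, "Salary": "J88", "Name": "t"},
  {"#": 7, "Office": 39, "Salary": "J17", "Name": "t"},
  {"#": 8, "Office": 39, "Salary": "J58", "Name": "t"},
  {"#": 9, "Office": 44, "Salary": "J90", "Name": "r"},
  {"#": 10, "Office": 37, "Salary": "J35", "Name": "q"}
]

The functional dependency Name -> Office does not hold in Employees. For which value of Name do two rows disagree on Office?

Name=q: rows 1, 10 → Office = 37, 37 ✓
Name=r: rows 2, 4, 9 → Office = 44, 44, 44 ✓
Name=m: rows 3, 5 → Office takes values {38, 36} — violation
Name=t: rows 6, 7, 8 → Office = 39, 39, 39 ✓
The only Name value with inconsistent Office is Name=m.

m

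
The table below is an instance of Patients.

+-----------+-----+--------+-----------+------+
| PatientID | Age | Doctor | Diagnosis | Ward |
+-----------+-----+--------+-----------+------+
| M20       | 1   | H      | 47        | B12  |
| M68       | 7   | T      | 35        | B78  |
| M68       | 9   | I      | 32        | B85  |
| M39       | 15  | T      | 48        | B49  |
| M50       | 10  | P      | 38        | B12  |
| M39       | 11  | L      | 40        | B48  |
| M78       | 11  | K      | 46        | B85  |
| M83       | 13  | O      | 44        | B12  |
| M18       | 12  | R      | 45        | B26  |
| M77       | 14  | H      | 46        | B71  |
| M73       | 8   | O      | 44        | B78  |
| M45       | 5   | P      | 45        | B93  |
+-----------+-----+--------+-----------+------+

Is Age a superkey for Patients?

Two distinct rows share Age=11, so Age does not determine every attribute — not a superkey.

No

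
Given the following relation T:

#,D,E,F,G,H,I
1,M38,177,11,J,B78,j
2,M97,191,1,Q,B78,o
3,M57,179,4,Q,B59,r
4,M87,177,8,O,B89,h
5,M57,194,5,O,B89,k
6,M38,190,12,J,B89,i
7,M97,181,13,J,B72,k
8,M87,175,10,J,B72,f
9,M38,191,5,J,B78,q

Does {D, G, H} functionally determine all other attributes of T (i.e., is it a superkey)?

Rows 1 and 9 have the same {D, G, H} value (D=M38, G=J, H=B78) but are distinct tuples, so {D, G, H} does not determine every attribute — not a superkey.

No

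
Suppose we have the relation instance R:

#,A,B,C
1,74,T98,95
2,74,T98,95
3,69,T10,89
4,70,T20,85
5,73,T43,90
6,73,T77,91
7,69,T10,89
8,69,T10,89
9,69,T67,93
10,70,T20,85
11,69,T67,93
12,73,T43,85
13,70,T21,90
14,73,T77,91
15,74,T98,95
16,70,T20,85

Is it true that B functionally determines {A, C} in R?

No

B=T98: rows 1, 2, 15 → {A,C} = (74, 95), (74, 95), (74, 95) ✓
B=T10: rows 3, 7, 8 → {A,C} = (69, 89), (69, 89), (69, 89) ✓
B=T20: rows 4, 10, 16 → {A,C} = (70, 85), (70, 85), (70, 85) ✓
B=T43: rows 5, 12 → {A,C} takes values {(73, 90), (73, 85)} — violation
B=T77: rows 6, 14 → {A,C} = (73, 91), (73, 91) ✓
B=T67: rows 9, 11 → {A,C} = (69, 93), (69, 93) ✓
B=T21: row 13 → {A,C} = (70, 90) ✓
Two rows agree on B but differ on {A, C}, so B → {A, C} does not hold.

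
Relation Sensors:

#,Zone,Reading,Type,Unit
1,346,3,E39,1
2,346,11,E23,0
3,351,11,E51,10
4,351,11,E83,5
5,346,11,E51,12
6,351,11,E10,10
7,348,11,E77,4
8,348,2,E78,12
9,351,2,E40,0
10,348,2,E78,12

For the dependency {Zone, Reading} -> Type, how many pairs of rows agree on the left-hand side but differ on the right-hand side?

4

(Zone=346, Reading=11): violating pairs (2,5) — 1 pair.
(Zone=351, Reading=11): violating pairs (3,4), (3,6), (4,6) — 3 pairs.
(Zone=348, Reading=2): all 2 rows agree on Type — 0 pairs.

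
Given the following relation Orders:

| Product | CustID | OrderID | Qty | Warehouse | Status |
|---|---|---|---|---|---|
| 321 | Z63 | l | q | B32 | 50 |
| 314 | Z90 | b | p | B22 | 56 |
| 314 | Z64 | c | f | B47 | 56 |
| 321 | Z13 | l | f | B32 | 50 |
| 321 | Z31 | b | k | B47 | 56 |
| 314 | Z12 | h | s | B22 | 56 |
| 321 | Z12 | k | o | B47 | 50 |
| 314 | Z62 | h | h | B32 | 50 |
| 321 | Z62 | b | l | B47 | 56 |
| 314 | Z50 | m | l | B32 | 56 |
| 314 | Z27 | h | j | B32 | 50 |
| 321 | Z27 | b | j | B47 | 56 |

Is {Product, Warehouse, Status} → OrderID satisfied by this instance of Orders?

(Product=321, Warehouse=B32, Status=50): 2 rows → OrderID = l, l ✓
(Product=314, Warehouse=B22, Status=56): 2 rows → OrderID takes values {b, h} — violation
(Product=314, Warehouse=B47, Status=56): 1 row → OrderID = c ✓
(Product=321, Warehouse=B47, Status=56): 3 rows → OrderID = b, b, b ✓
(Product=321, Warehouse=B47, Status=50): 1 row → OrderID = k ✓
(Product=314, Warehouse=B32, Status=50): 2 rows → OrderID = h, h ✓
(Product=314, Warehouse=B32, Status=56): 1 row → OrderID = m ✓
Two rows agree on {Product, Warehouse, Status} but differ on OrderID, so {Product, Warehouse, Status} → OrderID does not hold.

No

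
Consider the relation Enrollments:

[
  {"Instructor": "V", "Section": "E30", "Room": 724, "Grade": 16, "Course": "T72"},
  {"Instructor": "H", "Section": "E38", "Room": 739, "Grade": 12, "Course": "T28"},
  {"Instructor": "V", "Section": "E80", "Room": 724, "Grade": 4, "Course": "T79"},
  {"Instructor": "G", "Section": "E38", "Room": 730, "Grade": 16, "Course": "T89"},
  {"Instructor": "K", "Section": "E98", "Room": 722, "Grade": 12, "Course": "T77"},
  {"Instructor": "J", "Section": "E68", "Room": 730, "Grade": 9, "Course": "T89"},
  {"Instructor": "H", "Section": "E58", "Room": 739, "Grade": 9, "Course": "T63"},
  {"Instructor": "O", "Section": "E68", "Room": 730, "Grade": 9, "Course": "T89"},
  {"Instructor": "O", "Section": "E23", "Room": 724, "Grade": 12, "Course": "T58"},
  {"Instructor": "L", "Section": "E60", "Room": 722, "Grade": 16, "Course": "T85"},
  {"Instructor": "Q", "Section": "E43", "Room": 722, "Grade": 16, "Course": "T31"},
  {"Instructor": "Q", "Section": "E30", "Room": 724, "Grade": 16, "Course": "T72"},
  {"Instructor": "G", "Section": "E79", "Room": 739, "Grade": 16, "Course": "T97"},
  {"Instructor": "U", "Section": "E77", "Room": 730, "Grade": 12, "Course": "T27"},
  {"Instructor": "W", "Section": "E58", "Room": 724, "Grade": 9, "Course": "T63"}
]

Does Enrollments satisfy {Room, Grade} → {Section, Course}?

(Room=724, Grade=16): 2 rows → {Section,Course} = (E30, T72), (E30, T72) ✓
(Room=739, Grade=12): 1 row → {Section,Course} = (E38, T28) ✓
(Room=724, Grade=4): 1 row → {Section,Course} = (E80, T79) ✓
(Room=730, Grade=16): 1 row → {Section,Course} = (E38, T89) ✓
(Room=722, Grade=12): 1 row → {Section,Course} = (E98, T77) ✓
(Room=730, Grade=9): 2 rows → {Section,Course} = (E68, T89), (E68, T89) ✓
(Room=739, Grade=9): 1 row → {Section,Course} = (E58, T63) ✓
(Room=724, Grade=12): 1 row → {Section,Course} = (E23, T58) ✓
(Room=722, Grade=16): 2 rows → {Section,Course} takes values {(E60, T85), (E43, T31)} — violation
(Room=739, Grade=16): 1 row → {Section,Course} = (E79, T97) ✓
(Room=730, Grade=12): 1 row → {Section,Course} = (E77, T27) ✓
(Room=724, Grade=9): 1 row → {Section,Course} = (E58, T63) ✓
Two rows agree on {Room, Grade} but differ on {Section, Course}, so {Room, Grade} → {Section, Course} does not hold.

No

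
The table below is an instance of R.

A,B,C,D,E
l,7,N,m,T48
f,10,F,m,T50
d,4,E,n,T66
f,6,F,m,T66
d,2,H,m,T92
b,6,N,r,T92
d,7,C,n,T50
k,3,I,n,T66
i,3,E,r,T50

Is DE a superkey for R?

Two distinct rows share (D=n, E=T66), so DE does not determine every attribute — not a superkey.

No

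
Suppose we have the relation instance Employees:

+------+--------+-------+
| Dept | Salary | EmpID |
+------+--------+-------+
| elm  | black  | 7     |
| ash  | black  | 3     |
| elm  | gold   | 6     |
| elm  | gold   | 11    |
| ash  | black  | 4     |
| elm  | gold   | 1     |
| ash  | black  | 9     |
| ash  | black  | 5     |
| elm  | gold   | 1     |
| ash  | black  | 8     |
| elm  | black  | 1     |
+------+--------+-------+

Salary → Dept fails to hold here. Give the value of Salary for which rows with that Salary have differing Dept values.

black

Salary=black: 7 rows → Dept takes values {elm, ash} — violation
Salary=gold: 4 rows → Dept = elm, elm, elm, elm ✓
The only Salary value with inconsistent Dept is Salary=black.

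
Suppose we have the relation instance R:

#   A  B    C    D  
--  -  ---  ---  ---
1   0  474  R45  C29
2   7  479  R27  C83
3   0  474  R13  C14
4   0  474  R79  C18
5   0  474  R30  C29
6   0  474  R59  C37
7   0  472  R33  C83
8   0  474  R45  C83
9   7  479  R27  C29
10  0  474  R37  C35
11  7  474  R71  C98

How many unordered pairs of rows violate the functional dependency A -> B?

A=0: violating pairs (1,7), (3,7), (4,7), (5,7), (6,7), (7,8), (7,10) — 7 pairs.
A=7: violating pairs (2,11), (9,11) — 2 pairs.

9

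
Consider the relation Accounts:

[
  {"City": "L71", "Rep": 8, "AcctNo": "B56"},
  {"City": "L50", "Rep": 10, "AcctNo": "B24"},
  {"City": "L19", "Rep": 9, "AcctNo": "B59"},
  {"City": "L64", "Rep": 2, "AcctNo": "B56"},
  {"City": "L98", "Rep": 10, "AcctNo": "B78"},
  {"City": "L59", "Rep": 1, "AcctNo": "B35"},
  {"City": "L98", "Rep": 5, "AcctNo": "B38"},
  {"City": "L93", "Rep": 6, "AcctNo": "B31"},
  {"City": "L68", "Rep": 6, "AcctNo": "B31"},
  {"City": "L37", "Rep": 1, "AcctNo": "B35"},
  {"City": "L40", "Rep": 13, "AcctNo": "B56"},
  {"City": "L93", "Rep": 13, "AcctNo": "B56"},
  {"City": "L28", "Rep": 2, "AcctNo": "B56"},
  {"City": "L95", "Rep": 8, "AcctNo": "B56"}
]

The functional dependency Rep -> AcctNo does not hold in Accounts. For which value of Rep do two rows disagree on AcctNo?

Rep=8: 2 rows → AcctNo = B56, B56 ✓
Rep=10: 2 rows → AcctNo takes values {B24, B78} — violation
Rep=9: 1 row → AcctNo = B59 ✓
Rep=2: 2 rows → AcctNo = B56, B56 ✓
Rep=1: 2 rows → AcctNo = B35, B35 ✓
Rep=5: 1 row → AcctNo = B38 ✓
Rep=6: 2 rows → AcctNo = B31, B31 ✓
Rep=13: 2 rows → AcctNo = B56, B56 ✓
The only Rep value with inconsistent AcctNo is Rep=10.

10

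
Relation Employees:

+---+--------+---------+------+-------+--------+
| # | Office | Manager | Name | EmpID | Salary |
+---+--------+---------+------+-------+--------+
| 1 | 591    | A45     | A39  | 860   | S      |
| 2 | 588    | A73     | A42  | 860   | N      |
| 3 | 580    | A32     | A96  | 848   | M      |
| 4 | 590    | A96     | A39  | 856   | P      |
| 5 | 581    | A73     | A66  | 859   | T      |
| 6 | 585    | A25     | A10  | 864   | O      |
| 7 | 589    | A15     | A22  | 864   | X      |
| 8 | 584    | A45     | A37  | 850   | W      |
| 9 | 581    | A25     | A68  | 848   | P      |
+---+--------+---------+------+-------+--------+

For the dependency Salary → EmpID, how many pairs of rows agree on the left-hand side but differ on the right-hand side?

1

Salary=P: violating pairs (4,9) — 1 pair.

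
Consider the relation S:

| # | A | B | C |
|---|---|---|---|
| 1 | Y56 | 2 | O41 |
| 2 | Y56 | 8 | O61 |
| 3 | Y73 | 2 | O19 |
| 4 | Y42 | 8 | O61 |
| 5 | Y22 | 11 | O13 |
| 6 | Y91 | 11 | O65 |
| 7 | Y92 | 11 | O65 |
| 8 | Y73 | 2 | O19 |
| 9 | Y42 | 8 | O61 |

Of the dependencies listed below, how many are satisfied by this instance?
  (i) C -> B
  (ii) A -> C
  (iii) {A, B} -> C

(i) C -> B: every LHS value maps to a single RHS value — holds.
(ii) A -> C: A=Y56: rows 1, 2 → C takes values {O41, O61} — violation — fails.
(iii) {A, B} -> C: every LHS value maps to a single RHS value — holds.
2 of the 3 dependencies hold.

2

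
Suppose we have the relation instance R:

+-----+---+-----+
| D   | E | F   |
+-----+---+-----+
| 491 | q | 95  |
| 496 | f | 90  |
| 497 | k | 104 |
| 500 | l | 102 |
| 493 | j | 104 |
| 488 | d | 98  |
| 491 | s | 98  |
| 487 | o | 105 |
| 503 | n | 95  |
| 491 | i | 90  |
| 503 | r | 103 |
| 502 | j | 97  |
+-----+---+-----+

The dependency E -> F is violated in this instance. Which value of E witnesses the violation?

E=q: 1 row → F = 95 ✓
E=f: 1 row → F = 90 ✓
E=k: 1 row → F = 104 ✓
E=l: 1 row → F = 102 ✓
E=j: 2 rows → F takes values {104, 97} — violation
E=d: 1 row → F = 98 ✓
E=s: 1 row → F = 98 ✓
E=o: 1 row → F = 105 ✓
E=n: 1 row → F = 95 ✓
E=i: 1 row → F = 90 ✓
E=r: 1 row → F = 103 ✓
The only E value with inconsistent F is E=j.

j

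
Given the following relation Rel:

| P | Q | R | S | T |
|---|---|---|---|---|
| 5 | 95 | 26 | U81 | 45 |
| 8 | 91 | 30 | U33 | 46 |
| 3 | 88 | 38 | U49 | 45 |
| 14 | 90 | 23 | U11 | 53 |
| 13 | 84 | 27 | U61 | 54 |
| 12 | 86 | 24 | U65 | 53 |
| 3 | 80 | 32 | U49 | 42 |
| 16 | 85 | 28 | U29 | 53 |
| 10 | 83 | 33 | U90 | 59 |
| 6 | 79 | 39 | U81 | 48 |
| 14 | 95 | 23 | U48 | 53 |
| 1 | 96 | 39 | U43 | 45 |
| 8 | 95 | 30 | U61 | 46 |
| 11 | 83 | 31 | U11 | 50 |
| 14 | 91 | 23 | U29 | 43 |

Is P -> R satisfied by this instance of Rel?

P=5: 1 row → R = 26 ✓
P=8: 2 rows → R = 30, 30 ✓
P=3: 2 rows → R takes values {38, 32} — violation
P=14: 3 rows → R = 23, 23, 23 ✓
P=13: 1 row → R = 27 ✓
P=12: 1 row → R = 24 ✓
P=16: 1 row → R = 28 ✓
P=10: 1 row → R = 33 ✓
P=6: 1 row → R = 39 ✓
P=1: 1 row → R = 39 ✓
P=11: 1 row → R = 31 ✓
Two rows agree on P but differ on R, so P -> R does not hold.

No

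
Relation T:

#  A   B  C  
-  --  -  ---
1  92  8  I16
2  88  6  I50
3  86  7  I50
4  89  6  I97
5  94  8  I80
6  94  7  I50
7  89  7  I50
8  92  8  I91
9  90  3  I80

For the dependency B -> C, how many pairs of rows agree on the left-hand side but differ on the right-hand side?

4

B=8: violating pairs (1,5), (1,8), (5,8) — 3 pairs.
B=6: violating pairs (2,4) — 1 pair.
B=7: all 3 rows agree on C — 0 pairs.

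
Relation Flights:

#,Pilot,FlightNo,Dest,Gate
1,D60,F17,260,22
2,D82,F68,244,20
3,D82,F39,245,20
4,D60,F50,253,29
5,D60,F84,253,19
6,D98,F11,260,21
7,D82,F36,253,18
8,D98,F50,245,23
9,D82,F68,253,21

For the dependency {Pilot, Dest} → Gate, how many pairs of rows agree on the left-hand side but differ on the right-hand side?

2

(Pilot=D60, Dest=253): violating pairs (4,5) — 1 pair.
(Pilot=D82, Dest=253): violating pairs (7,9) — 1 pair.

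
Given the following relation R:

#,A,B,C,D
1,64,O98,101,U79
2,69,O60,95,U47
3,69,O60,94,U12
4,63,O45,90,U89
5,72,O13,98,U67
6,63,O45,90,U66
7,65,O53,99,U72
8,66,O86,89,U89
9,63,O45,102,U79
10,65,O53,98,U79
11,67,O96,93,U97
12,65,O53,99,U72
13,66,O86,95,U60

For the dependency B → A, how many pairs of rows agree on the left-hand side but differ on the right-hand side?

0

B=O60: all 2 rows agree on A — 0 pairs.
B=O45: all 3 rows agree on A — 0 pairs.
B=O53: all 3 rows agree on A — 0 pairs.
B=O86: all 2 rows agree on A — 0 pairs.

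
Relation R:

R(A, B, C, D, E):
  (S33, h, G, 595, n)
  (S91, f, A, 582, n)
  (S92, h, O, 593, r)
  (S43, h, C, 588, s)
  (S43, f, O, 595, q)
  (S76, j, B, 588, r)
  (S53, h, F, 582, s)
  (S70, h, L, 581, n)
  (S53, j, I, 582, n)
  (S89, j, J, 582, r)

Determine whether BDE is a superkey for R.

All 10 rows have distinct BDE values, so BDE → (all attributes) holds and BDE is a superkey.

Yes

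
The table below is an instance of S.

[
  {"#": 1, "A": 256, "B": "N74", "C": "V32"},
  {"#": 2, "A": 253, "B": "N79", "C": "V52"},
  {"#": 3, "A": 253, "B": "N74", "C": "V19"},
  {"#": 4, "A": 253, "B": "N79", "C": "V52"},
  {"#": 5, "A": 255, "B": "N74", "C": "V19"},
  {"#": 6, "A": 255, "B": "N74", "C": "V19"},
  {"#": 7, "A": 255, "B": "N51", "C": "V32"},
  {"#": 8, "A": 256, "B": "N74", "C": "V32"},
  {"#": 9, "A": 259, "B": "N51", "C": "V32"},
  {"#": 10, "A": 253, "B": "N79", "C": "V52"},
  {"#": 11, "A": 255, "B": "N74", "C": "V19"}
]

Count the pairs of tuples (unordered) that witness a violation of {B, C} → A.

(B=N74, C=V32): all 2 rows agree on A — 0 pairs.
(B=N79, C=V52): all 3 rows agree on A — 0 pairs.
(B=N74, C=V19): violating pairs (3,5), (3,6), (3,11) — 3 pairs.
(B=N51, C=V32): violating pairs (7,9) — 1 pair.

4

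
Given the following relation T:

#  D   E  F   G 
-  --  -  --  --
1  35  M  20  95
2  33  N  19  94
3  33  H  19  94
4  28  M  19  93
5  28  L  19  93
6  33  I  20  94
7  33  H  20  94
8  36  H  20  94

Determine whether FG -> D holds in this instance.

No

(F=20, G=95): row 1 → D = 35 ✓
(F=19, G=94): rows 2, 3 → D = 33, 33 ✓
(F=19, G=93): rows 4, 5 → D = 28, 28 ✓
(F=20, G=94): rows 6, 7, 8 → D takes values {33, 36} — violation
Two rows agree on FG but differ on D, so FG -> D does not hold.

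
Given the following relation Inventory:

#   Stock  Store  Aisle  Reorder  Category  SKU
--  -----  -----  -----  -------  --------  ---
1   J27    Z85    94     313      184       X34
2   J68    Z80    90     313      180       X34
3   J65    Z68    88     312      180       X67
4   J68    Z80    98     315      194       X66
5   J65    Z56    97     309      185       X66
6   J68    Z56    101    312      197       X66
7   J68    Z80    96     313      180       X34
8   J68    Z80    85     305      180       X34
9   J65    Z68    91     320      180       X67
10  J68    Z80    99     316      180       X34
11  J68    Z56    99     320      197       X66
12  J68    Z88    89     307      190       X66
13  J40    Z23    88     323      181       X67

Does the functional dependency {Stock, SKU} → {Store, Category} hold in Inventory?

No

(Stock=J27, SKU=X34): row 1 → {Store,Category} = (Z85, 184) ✓
(Stock=J68, SKU=X34): rows 2, 7, 8, 10 → {Store,Category} = (Z80, 180), (Z80, 180), (Z80, 180), (Z80, 180) ✓
(Stock=J65, SKU=X67): rows 3, 9 → {Store,Category} = (Z68, 180), (Z68, 180) ✓
(Stock=J68, SKU=X66): rows 4, 6, 11, 12 → {Store,Category} takes values {(Z80, 194), (Z56, 197), (Z88, 190)} — violation
(Stock=J65, SKU=X66): row 5 → {Store,Category} = (Z56, 185) ✓
(Stock=J40, SKU=X67): row 13 → {Store,Category} = (Z23, 181) ✓
Two rows agree on {Stock, SKU} but differ on {Store, Category}, so {Stock, SKU} → {Store, Category} does not hold.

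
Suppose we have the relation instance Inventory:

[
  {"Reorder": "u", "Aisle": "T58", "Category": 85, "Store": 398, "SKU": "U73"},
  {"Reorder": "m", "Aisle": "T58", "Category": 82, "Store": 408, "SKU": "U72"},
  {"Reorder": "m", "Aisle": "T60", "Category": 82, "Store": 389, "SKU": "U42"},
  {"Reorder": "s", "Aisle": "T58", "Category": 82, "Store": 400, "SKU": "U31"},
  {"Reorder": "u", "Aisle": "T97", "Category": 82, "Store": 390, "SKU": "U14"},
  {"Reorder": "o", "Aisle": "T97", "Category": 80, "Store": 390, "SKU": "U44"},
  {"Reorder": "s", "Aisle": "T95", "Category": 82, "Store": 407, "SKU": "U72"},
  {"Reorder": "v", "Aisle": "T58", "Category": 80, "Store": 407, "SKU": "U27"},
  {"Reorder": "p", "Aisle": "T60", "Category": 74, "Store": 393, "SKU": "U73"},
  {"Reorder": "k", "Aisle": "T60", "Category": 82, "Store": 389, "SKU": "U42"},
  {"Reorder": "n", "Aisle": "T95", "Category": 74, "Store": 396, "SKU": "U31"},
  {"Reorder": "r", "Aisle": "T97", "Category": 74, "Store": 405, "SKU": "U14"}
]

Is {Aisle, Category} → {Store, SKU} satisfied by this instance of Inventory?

(Aisle=T58, Category=85): 1 row → {Store,SKU} = (398, U73) ✓
(Aisle=T58, Category=82): 2 rows → {Store,SKU} takes values {(408, U72), (400, U31)} — violation
(Aisle=T60, Category=82): 2 rows → {Store,SKU} = (389, U42), (389, U42) ✓
(Aisle=T97, Category=82): 1 row → {Store,SKU} = (390, U14) ✓
(Aisle=T97, Category=80): 1 row → {Store,SKU} = (390, U44) ✓
(Aisle=T95, Category=82): 1 row → {Store,SKU} = (407, U72) ✓
(Aisle=T58, Category=80): 1 row → {Store,SKU} = (407, U27) ✓
(Aisle=T60, Category=74): 1 row → {Store,SKU} = (393, U73) ✓
(Aisle=T95, Category=74): 1 row → {Store,SKU} = (396, U31) ✓
(Aisle=T97, Category=74): 1 row → {Store,SKU} = (405, U14) ✓
Two rows agree on {Aisle, Category} but differ on {Store, SKU}, so {Aisle, Category} → {Store, SKU} does not hold.

No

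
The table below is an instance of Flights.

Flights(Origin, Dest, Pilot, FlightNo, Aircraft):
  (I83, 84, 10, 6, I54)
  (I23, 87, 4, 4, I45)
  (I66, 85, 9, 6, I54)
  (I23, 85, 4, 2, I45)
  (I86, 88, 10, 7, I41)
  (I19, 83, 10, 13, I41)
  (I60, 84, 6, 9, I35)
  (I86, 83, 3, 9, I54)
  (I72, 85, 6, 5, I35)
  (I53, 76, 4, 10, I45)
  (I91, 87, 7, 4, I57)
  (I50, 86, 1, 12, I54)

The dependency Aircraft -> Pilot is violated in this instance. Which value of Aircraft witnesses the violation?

I54

Aircraft=I54: 4 rows → Pilot takes values {10, 9, 3, 1} — violation
Aircraft=I45: 3 rows → Pilot = 4, 4, 4 ✓
Aircraft=I41: 2 rows → Pilot = 10, 10 ✓
Aircraft=I35: 2 rows → Pilot = 6, 6 ✓
Aircraft=I57: 1 row → Pilot = 7 ✓
The only Aircraft value with inconsistent Pilot is Aircraft=I54.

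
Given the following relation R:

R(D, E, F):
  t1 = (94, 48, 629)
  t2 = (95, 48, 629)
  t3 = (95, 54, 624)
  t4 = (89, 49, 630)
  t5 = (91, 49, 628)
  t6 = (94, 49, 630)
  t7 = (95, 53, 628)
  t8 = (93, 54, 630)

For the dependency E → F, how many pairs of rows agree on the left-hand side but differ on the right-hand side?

E=48: all 2 rows agree on F — 0 pairs.
E=54: violating pairs (3,8) — 1 pair.
E=49: violating pairs (4,5), (5,6) — 2 pairs.

3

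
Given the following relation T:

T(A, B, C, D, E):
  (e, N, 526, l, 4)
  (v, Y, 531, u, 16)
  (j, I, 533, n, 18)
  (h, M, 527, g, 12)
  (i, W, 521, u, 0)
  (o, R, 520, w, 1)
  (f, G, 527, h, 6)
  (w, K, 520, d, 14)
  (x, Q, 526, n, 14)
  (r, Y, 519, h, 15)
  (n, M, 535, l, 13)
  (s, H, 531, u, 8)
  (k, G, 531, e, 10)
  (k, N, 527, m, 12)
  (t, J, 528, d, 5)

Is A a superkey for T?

No

Two distinct rows share A=k, so A does not determine every attribute — not a superkey.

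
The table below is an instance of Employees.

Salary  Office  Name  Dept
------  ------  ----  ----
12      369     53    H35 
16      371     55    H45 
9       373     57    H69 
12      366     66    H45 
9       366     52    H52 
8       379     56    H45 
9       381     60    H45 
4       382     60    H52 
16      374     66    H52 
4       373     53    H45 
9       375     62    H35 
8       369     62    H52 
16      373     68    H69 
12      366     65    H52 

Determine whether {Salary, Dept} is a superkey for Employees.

All 14 rows have distinct {Salary, Dept} values, so {Salary, Dept} → (all attributes) holds and {Salary, Dept} is a superkey.

Yes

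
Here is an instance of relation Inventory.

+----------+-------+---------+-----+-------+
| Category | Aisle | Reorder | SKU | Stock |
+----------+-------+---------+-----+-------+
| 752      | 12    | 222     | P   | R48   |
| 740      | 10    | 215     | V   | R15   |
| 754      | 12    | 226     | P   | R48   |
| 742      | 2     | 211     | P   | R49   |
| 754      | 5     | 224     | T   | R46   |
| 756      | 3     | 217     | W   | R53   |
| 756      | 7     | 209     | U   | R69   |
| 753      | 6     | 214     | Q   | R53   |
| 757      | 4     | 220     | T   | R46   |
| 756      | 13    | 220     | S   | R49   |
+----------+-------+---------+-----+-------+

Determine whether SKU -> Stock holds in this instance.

SKU=P: 3 rows → Stock takes values {R48, R49} — violation
SKU=V: 1 row → Stock = R15 ✓
SKU=T: 2 rows → Stock = R46, R46 ✓
SKU=W: 1 row → Stock = R53 ✓
SKU=U: 1 row → Stock = R69 ✓
SKU=Q: 1 row → Stock = R53 ✓
SKU=S: 1 row → Stock = R49 ✓
Two rows agree on SKU but differ on Stock, so SKU -> Stock does not hold.

No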